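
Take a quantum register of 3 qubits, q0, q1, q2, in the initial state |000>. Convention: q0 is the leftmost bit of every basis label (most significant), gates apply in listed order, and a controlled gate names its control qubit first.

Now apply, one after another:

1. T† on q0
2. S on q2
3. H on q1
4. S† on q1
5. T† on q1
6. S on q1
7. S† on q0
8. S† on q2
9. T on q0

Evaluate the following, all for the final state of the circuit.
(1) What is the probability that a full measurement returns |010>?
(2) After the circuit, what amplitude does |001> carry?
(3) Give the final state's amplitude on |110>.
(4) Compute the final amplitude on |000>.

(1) A full measurement returns |010> with probability 1/2.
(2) The amplitude on |001> is 0.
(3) The final state's coefficient on |110> equals 0.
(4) |000> carries amplitude sqrt(2)/2 in the final state.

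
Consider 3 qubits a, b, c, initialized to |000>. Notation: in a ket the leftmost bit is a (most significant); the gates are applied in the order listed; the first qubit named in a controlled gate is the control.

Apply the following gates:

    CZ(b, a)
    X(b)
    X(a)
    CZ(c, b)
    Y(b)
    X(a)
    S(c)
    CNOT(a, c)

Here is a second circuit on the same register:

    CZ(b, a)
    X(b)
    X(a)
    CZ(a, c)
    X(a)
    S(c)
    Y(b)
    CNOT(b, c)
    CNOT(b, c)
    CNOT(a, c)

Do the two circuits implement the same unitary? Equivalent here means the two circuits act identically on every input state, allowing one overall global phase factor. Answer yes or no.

No, they are not equivalent — no single phase factor reconciles the two unitaries.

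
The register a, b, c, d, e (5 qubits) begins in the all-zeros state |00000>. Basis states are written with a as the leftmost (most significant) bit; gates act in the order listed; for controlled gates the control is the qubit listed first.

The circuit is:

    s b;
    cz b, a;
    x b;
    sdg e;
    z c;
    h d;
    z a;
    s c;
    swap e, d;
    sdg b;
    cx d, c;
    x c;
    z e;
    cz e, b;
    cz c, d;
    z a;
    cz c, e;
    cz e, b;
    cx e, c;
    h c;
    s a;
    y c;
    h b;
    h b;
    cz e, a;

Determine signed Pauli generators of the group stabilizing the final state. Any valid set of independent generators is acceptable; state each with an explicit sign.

The stabilizer group can be generated by +IIXIZ, -IIZIX, +ZIIII, -IZIII, +IIIZI, among other valid generating sets.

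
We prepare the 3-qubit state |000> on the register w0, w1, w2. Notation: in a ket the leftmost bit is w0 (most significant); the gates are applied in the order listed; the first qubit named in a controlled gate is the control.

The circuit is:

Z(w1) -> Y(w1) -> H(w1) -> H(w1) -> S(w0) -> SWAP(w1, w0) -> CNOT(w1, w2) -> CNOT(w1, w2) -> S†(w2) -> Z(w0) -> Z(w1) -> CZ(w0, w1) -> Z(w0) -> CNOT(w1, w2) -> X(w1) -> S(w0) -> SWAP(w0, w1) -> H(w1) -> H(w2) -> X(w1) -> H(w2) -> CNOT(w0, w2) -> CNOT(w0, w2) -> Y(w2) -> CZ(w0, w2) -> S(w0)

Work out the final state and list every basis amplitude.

The resulting statevector has amplitude sqrt(2)/2 on |101>, -sqrt(2)/2 on |111>, and 0 on every other basis state. Key observation: the block from step 22 through step 23 cancels to the identity and can be dropped.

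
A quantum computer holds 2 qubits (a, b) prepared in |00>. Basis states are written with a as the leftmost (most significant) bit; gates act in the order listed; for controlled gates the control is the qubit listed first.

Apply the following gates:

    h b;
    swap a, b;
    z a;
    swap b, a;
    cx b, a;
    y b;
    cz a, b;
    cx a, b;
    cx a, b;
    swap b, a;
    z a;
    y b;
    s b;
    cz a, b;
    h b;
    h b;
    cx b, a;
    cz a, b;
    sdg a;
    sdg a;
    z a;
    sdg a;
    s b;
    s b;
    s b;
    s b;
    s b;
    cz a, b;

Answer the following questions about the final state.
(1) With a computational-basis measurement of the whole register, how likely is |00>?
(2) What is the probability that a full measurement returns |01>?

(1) A full measurement returns |00> with probability 1/2. Key observation: steps 24-27 multiply out to the identity, so the circuit reduces to the remaining gates.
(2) Outcome |01> occurs with probability 1/2.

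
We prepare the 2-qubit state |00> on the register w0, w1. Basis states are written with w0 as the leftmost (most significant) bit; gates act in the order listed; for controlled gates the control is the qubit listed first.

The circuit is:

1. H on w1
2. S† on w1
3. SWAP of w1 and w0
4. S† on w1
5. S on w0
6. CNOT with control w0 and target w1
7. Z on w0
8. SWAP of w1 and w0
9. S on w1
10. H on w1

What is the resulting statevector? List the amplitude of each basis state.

After the circuit, the state carries amplitude 1/2 on |00>, 1/2 on |01>, -I/2 on |10>, I/2 on |11>.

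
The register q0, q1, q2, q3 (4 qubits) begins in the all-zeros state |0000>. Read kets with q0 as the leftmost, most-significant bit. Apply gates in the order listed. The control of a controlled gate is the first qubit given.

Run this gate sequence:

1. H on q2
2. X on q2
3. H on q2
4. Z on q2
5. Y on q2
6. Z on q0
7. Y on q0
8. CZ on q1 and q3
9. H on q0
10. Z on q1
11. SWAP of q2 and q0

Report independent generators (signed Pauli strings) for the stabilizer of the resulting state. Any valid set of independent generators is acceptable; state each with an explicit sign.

The stabilizer group can be generated by -IIXI, -ZIII, +IZII, +IIIZ, among other valid generating sets. Key observation: the block from step 1 through step 4 cancels to the identity and can be dropped.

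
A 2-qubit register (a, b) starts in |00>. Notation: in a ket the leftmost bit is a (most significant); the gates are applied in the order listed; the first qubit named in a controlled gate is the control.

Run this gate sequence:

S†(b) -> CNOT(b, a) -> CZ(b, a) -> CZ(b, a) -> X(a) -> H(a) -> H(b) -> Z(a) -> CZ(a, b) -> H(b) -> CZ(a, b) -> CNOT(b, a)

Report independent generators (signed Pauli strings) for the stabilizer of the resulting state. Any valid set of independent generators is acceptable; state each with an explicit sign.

The stabilizer group can be generated by -IX, +ZI, among other valid generating sets.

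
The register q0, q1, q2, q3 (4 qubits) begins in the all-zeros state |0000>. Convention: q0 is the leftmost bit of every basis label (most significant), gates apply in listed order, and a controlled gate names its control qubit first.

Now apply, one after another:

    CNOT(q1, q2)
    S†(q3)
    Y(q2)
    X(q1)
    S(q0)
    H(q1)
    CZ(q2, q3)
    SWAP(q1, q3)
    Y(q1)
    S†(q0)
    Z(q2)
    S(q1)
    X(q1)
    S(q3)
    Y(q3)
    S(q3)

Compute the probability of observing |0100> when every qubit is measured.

Outcome |0100> occurs with probability 0.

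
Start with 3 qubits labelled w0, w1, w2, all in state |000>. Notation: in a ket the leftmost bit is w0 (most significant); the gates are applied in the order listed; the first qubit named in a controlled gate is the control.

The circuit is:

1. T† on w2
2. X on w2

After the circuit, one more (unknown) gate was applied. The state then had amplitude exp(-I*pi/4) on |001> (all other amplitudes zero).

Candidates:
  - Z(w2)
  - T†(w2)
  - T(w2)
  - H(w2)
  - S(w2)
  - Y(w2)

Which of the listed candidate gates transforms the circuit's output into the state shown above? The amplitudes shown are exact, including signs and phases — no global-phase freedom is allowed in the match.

The applied gate was T†(w2).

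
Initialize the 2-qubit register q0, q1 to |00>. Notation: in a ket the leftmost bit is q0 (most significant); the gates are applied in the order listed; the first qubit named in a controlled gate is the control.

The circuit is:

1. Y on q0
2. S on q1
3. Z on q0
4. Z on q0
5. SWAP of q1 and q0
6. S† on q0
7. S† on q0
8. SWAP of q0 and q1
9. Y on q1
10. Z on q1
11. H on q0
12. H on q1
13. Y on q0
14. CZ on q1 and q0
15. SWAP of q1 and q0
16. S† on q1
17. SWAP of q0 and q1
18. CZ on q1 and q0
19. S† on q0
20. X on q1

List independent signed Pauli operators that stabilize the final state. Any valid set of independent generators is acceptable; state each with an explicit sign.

The stabilizer group can be generated by -XI, -IX, among other valid generating sets.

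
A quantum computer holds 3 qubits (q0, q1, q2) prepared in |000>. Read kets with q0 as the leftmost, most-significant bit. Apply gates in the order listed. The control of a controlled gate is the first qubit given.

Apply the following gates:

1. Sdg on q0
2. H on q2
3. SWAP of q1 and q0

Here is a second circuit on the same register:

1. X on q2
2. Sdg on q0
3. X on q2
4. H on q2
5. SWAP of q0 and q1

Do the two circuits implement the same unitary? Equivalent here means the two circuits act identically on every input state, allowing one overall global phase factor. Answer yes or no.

Yes: on every input state the two circuits agree up to one overall phase factor.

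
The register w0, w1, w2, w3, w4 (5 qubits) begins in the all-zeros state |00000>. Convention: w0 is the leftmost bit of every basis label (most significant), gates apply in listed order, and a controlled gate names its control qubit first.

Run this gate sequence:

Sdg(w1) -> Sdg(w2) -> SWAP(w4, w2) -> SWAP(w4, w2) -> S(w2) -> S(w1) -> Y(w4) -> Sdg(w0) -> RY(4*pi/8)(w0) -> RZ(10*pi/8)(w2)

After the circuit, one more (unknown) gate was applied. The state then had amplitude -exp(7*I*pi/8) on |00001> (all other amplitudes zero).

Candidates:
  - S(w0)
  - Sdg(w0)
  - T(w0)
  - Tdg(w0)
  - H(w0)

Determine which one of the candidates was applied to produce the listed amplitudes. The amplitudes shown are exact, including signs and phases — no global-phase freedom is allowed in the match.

The unique candidate consistent with the amplitudes is H(w0). Key observation: steps 1-6 multiply out to the identity, so the circuit reduces to the remaining gates.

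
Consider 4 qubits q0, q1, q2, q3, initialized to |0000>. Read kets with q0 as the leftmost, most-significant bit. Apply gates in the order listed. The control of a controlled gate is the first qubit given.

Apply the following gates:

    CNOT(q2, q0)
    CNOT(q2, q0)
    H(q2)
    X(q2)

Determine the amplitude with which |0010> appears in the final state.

|0010> carries amplitude sqrt(2)/2 in the final state. Key observation: gates 1-2 undo each other exactly, leaving only the rest of the circuit to track.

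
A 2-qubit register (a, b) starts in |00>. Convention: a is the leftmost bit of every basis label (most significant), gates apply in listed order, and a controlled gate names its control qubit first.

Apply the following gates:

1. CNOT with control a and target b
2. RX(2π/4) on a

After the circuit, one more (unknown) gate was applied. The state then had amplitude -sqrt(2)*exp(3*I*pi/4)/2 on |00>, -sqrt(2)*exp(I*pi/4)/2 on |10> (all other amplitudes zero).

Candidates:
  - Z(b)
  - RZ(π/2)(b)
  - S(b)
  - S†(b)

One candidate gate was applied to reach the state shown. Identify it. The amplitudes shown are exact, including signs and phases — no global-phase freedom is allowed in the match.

It was RZ(π/2)(b) that produced the state shown.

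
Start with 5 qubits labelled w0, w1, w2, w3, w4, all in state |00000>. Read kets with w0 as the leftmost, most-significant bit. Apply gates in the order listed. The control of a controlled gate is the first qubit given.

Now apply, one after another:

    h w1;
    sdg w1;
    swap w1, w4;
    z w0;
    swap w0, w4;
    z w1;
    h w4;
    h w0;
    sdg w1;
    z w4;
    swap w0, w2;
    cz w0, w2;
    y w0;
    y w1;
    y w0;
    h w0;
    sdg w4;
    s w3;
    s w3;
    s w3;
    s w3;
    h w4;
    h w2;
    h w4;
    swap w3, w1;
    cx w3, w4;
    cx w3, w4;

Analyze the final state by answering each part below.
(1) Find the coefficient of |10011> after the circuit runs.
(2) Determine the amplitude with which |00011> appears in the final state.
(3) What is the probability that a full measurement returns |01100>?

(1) The amplitude on |10011> is -sqrt(2)/4.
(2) The final state's coefficient on |00011> equals -sqrt(2)/4.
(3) Outcome |01100> occurs with probability 0.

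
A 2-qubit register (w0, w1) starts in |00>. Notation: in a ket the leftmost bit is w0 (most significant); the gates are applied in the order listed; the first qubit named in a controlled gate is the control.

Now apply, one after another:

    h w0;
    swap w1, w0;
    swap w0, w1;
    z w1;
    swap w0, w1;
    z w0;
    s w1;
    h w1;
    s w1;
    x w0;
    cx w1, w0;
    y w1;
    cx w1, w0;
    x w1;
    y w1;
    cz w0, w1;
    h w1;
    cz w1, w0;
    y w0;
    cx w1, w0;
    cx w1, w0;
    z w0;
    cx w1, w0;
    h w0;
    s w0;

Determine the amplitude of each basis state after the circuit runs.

The final amplitudes are -1/2 + I/2 on |00>, 0 on |01>, 1/2 + I/2 on |10>, 0 on |11>.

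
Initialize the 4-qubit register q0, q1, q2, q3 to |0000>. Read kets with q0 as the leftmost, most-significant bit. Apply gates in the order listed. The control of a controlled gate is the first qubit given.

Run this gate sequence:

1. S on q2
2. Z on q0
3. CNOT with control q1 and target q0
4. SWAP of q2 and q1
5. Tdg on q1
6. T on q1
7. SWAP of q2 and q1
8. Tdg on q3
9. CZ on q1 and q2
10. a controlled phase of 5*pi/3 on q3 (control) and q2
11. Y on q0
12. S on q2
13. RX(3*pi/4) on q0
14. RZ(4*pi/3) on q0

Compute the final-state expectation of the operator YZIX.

In the final state, YZIX has expectation 0.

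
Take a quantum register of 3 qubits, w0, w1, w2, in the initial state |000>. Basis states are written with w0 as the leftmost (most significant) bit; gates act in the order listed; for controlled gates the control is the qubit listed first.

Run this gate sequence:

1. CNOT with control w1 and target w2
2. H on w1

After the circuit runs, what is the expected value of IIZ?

In the final state, IIZ has expectation 1.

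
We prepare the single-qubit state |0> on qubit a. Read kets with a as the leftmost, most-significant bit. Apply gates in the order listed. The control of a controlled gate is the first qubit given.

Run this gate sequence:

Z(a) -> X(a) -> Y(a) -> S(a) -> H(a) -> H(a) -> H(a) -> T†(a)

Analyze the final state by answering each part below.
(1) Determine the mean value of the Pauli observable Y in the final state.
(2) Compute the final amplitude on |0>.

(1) The observable Y averages to -sqrt(2)/2. Key observation: gates 6-7 undo each other exactly, leaving only the rest of the circuit to track.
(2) The amplitude on |0> is -sqrt(2)*I/2.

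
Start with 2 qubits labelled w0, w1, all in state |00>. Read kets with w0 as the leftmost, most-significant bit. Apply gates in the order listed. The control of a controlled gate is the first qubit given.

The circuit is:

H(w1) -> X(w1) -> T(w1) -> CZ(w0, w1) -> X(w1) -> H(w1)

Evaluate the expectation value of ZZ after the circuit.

The expectation value of ZZ is sqrt(2)/2.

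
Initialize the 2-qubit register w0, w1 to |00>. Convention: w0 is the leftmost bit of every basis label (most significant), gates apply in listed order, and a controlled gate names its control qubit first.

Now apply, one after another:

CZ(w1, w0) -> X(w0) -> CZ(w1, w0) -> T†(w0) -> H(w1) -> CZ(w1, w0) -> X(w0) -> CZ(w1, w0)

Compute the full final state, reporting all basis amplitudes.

After the circuit, the state carries amplitude -sqrt(2)*exp(3*I*pi/4)/2 on |00>, sqrt(2)*exp(3*I*pi/4)/2 on |01>, 0 on |10>, 0 on |11>.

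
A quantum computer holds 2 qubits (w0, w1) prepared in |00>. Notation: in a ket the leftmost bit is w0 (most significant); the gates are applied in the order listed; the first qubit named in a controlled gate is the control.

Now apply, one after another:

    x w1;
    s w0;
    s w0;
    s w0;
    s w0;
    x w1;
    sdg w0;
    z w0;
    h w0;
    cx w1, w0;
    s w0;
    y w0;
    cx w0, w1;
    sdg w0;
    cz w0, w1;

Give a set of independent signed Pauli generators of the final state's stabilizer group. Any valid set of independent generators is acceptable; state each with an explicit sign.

The final state is stabilized by the group generated by -XX, +ZZ; other independent generating sets are equally valid. Key observation: gates 2-5 undo each other exactly, leaving only the rest of the circuit to track.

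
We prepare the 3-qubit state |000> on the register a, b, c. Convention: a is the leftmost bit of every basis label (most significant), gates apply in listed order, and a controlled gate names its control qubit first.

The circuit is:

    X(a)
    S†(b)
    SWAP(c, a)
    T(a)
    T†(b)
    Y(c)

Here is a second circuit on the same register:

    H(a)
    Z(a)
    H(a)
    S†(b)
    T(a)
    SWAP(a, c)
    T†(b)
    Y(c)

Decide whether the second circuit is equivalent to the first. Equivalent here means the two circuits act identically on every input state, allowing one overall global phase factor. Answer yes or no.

No — the two circuits implement different unitaries, even allowing a global phase.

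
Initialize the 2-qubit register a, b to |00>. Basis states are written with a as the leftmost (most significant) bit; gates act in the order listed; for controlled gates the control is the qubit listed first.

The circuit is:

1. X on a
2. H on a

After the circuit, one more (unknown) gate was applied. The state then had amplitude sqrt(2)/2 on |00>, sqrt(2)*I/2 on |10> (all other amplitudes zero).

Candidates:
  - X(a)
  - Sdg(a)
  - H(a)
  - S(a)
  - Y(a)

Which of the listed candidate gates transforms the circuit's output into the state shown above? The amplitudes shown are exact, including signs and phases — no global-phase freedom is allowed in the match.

It was Sdg(a) that produced the state shown.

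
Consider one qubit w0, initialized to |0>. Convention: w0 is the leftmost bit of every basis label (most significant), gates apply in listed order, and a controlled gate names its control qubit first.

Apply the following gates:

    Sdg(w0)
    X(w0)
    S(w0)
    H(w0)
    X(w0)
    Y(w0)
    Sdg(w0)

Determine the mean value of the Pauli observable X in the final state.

In the final state, X has expectation 0.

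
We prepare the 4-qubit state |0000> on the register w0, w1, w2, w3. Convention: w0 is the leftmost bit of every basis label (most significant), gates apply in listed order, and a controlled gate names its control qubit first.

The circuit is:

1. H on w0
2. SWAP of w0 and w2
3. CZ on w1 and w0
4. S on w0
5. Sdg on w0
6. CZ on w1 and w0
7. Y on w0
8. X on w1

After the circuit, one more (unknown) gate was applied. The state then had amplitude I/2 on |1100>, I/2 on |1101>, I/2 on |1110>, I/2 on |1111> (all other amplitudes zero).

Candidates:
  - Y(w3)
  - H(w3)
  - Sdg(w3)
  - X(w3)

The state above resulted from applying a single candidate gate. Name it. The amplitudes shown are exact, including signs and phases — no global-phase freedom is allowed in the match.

The unique candidate consistent with the amplitudes is H(w3). Key observation: steps 3-6 multiply out to the identity, so the circuit reduces to the remaining gates.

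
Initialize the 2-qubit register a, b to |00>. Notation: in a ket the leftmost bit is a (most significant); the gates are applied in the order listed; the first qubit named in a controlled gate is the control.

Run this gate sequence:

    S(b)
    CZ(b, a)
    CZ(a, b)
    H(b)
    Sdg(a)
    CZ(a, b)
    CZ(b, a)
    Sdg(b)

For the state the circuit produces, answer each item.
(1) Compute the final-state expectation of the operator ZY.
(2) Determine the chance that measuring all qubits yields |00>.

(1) In the final state, ZY has expectation -1.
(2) A full measurement returns |00> with probability 1/2.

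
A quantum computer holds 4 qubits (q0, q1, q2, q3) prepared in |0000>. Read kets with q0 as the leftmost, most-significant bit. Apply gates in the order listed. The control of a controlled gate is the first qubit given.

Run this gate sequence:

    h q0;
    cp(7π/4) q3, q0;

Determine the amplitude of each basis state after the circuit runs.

The resulting statevector has amplitude sqrt(2)/2 on |0000>, sqrt(2)/2 on |1000>, and 0 on every other basis state.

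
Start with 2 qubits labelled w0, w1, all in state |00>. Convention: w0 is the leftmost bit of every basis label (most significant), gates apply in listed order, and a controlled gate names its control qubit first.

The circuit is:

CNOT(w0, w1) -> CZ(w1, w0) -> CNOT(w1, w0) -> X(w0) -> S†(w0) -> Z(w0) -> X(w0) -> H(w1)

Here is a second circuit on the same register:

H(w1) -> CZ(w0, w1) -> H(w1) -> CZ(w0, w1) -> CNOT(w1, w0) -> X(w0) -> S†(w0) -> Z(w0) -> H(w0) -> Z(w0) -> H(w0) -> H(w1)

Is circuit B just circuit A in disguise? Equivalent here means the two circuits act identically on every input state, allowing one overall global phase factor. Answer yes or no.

Yes — the two circuits implement the same unitary up to a global phase.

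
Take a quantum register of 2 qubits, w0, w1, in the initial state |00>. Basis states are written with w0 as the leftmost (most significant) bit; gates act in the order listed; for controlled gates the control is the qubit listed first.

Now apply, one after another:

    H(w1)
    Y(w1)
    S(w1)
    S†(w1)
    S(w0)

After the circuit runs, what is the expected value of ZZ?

The expectation value of ZZ is 0. Key observation: the block from step 3 through step 4 cancels to the identity and can be dropped.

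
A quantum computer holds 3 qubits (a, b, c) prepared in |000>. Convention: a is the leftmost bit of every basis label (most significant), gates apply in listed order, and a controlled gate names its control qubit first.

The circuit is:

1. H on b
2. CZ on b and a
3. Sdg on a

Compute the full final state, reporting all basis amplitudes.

After the circuit, the state carries amplitude sqrt(2)/2 on |000>, sqrt(2)/2 on |010>, and 0 on every other basis state.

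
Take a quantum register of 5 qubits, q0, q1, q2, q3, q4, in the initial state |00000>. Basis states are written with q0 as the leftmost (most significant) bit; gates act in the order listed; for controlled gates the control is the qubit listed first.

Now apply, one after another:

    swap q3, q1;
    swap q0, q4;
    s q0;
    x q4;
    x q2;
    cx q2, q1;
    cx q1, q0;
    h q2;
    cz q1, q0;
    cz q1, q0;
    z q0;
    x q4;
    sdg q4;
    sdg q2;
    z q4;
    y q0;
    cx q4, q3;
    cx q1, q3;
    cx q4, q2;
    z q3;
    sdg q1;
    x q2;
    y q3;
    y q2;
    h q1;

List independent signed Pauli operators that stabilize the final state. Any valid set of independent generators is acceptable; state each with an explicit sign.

One valid set of independent stabilizer generators is -IXIII, -IIYII, +ZIIII, +IIIZI, +IIIIZ (any independent generating set of the same group is equally correct).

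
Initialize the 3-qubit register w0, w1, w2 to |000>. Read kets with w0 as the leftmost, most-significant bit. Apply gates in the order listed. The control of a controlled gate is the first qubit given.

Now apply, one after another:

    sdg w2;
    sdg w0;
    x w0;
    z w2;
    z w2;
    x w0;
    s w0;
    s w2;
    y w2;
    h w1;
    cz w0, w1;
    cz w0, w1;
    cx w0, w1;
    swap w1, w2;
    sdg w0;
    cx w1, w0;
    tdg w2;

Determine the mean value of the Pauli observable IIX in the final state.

The expectation value of IIX is sqrt(2)/2.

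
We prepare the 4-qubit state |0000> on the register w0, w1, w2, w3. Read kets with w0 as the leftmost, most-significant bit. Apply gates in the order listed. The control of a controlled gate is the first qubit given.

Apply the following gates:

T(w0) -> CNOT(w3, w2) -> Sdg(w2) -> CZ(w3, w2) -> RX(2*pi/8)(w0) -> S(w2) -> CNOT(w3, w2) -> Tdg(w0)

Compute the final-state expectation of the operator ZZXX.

The observable ZZXX averages to 0.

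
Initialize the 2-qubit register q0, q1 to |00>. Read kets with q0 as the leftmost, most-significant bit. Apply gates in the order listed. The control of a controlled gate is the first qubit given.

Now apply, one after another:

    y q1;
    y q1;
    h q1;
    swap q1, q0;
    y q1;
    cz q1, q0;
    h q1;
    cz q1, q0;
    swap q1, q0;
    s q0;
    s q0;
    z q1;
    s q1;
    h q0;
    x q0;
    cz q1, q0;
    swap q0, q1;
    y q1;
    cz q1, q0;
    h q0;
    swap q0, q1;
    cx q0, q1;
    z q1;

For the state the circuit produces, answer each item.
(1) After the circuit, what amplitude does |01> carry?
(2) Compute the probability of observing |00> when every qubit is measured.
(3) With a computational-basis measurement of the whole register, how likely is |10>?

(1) The final state's coefficient on |01> equals -1/2.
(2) The probability of measuring |00> is 1/4.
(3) The probability of measuring |10> is 1/4.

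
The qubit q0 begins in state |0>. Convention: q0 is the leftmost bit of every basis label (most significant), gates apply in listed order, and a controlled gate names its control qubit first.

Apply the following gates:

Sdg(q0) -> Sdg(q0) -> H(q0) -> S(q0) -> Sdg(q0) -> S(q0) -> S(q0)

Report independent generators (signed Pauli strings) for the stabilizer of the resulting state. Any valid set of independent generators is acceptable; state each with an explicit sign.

The stabilizer group can be generated by -X, among other valid generating sets.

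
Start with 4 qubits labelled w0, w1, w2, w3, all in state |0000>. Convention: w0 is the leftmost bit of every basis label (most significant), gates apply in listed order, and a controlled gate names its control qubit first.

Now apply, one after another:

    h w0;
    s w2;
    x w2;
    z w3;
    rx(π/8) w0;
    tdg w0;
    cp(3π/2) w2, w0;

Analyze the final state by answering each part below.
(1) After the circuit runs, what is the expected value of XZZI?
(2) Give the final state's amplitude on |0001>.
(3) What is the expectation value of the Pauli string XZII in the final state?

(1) In the final state, XZZI has expectation sqrt(2)/2.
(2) |0001> carries amplitude 0 in the final state.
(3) The expectation value of XZII is -sqrt(2)/2.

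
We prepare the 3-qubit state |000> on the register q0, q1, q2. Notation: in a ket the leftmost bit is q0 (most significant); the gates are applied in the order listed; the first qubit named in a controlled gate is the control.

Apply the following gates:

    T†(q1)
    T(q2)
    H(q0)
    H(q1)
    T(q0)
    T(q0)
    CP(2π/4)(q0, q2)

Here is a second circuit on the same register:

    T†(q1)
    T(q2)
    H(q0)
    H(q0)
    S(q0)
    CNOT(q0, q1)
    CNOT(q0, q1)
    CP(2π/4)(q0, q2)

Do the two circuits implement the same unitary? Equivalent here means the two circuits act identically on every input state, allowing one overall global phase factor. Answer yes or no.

No, they are not equivalent — no single phase factor reconciles the two unitaries.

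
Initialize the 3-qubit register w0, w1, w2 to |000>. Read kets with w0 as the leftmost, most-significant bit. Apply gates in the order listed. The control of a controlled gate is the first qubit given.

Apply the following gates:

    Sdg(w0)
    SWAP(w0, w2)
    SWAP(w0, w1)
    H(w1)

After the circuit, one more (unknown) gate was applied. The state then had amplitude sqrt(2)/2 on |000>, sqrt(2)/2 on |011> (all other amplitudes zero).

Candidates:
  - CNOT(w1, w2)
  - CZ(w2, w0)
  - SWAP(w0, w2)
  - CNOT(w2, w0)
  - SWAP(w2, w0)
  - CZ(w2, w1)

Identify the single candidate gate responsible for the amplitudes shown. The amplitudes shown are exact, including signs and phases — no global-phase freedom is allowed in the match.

The applied gate was CNOT(w1, w2).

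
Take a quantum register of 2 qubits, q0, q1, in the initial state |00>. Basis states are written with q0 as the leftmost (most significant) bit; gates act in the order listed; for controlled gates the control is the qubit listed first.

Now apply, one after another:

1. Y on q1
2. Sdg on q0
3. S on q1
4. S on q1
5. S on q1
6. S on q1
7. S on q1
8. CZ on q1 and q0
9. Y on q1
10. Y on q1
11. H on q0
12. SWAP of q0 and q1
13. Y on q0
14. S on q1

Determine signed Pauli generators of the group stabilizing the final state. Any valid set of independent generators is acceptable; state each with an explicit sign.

One valid set of independent stabilizer generators is +IY, +ZI (any independent generating set of the same group is equally correct). Key observation: steps 4-7 multiply out to the identity, so the circuit reduces to the remaining gates.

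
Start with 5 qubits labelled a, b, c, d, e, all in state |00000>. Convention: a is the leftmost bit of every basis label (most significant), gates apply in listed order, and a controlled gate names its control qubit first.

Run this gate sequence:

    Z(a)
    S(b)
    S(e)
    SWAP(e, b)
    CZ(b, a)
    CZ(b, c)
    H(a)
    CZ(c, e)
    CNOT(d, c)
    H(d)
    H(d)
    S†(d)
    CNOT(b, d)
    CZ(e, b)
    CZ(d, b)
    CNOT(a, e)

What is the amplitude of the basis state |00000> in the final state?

The amplitude on |00000> is sqrt(2)/2.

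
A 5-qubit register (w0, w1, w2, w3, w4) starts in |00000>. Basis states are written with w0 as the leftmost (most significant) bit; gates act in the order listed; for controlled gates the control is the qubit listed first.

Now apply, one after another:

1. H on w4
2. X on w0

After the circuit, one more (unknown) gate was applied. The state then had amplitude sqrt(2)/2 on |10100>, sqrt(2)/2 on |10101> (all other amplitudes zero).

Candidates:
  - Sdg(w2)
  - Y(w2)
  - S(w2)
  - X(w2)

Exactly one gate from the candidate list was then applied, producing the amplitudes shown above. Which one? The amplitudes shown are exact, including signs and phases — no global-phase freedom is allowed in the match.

It was X(w2) that produced the state shown.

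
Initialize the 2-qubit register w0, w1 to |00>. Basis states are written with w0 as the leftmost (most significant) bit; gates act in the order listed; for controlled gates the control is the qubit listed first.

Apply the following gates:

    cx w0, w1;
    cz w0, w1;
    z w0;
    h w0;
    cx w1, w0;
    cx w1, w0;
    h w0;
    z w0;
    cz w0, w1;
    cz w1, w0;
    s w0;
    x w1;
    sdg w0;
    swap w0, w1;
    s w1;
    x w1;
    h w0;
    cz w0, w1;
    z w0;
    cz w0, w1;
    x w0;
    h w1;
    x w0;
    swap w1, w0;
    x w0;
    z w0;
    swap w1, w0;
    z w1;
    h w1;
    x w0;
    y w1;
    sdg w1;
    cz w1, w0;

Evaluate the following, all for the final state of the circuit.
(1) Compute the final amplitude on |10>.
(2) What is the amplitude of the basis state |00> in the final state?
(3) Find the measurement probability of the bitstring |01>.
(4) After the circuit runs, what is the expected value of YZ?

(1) |10> carries amplitude sqrt(2)*I/2 in the final state. Key observation: steps 2-9 multiply out to the identity, so the circuit reduces to the remaining gates.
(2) The amplitude on |00> is sqrt(2)*I/2.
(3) The probability of measuring |01> is 0.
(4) The observable YZ averages to 0.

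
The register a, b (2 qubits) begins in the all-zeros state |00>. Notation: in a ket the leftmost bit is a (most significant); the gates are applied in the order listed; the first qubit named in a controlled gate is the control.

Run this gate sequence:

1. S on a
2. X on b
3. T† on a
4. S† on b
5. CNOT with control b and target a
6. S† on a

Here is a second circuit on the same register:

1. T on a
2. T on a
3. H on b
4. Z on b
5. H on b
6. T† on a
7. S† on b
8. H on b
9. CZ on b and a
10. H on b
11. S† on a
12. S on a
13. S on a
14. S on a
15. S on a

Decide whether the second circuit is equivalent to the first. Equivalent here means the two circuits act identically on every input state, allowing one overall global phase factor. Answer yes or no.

No, they are not equivalent — no single phase factor reconciles the two unitaries.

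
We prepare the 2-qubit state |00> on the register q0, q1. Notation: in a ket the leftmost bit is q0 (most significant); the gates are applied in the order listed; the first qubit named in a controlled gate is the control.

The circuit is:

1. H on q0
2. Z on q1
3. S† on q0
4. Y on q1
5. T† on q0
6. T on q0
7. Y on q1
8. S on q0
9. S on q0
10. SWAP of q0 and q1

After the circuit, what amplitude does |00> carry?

|00> carries amplitude sqrt(2)/2 in the final state.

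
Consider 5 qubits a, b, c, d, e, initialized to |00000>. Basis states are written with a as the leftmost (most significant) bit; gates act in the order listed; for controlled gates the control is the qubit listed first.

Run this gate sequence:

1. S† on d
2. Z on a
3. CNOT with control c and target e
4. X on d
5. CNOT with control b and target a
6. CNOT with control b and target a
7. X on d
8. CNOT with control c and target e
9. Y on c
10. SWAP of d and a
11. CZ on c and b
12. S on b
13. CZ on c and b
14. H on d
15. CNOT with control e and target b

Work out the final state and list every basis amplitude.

The resulting statevector has amplitude sqrt(2)*I/2 on |00100>, sqrt(2)*I/2 on |00110>, and 0 on every other basis state.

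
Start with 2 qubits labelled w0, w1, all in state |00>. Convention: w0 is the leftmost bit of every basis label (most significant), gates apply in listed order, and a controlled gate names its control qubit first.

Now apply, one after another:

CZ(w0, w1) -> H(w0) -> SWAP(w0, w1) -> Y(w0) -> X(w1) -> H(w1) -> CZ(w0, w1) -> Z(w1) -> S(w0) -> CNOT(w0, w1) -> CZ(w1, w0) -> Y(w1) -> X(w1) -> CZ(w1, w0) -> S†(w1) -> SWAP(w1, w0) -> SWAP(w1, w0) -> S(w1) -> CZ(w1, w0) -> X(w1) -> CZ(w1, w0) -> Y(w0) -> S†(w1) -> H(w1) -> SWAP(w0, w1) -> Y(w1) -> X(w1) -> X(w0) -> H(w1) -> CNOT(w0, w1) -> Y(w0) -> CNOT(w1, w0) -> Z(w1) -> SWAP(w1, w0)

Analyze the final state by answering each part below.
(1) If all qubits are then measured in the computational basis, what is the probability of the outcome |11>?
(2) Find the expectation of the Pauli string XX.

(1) The probability of measuring |11> is 1/4. Key observation: the block from step 13 through step 20 cancels to the identity and can be dropped.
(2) The observable XX averages to -1.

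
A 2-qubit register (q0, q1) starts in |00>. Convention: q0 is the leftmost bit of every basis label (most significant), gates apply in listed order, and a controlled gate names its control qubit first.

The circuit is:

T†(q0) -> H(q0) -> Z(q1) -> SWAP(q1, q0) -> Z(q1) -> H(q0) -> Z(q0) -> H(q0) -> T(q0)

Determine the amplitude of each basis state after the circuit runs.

The final amplitudes are 0 on |00>, 0 on |01>, sqrt(2)*exp(I*pi/4)/2 on |10>, -sqrt(2)*exp(I*pi/4)/2 on |11>.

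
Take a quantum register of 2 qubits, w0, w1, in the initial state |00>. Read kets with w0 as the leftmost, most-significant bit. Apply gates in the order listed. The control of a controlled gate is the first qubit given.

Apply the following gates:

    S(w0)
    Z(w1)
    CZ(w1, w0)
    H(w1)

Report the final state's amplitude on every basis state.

The resulting statevector has amplitude sqrt(2)/2 on |00>, sqrt(2)/2 on |01>, 0 on |10>, 0 on |11>.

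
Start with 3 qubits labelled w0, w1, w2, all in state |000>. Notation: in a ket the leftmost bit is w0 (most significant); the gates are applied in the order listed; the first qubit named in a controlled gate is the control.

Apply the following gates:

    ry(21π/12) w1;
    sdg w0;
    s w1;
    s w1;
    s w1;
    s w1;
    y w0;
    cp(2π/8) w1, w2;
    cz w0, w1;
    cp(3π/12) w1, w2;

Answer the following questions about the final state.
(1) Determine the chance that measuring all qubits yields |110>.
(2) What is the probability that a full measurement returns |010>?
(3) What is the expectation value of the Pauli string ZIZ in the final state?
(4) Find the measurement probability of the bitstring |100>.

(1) A full measurement returns |110> with probability 1/2 - sqrt(2)/4. Key observation: gates 3-6 undo each other exactly, leaving only the rest of the circuit to track.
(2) The probability of measuring |010> is 0.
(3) The expectation value of ZIZ is -1.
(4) Outcome |100> occurs with probability sqrt(2)/4 + 1/2.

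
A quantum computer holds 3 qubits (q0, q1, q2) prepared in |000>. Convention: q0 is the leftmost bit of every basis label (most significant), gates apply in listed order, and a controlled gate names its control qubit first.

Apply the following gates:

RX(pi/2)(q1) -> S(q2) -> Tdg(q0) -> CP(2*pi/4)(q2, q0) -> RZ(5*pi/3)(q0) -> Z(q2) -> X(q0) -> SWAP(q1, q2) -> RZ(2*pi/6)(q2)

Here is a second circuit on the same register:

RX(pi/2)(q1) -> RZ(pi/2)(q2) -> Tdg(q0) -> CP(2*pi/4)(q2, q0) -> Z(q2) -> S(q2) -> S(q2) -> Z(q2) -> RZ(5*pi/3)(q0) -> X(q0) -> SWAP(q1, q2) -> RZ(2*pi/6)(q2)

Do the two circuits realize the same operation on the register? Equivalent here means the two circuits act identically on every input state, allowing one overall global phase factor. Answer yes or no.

Yes: on every input state the two circuits agree up to one overall phase factor.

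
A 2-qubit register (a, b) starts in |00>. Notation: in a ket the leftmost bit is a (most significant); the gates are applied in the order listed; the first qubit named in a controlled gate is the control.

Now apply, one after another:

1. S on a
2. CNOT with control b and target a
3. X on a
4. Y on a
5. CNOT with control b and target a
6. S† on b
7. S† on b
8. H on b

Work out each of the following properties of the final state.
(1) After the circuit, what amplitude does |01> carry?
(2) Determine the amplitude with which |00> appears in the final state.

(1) The final state's coefficient on |01> equals -sqrt(2)*I/2.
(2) The final state's coefficient on |00> equals -sqrt(2)*I/2.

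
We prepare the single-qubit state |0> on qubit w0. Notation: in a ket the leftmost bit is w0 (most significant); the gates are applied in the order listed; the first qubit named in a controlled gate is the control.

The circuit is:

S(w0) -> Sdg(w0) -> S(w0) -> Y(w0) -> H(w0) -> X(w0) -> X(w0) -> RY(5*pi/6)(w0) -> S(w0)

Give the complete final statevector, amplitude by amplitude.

After the circuit, the state carries amplitude sqrt(3)*I/2 on |0>, -1/2 on |1>.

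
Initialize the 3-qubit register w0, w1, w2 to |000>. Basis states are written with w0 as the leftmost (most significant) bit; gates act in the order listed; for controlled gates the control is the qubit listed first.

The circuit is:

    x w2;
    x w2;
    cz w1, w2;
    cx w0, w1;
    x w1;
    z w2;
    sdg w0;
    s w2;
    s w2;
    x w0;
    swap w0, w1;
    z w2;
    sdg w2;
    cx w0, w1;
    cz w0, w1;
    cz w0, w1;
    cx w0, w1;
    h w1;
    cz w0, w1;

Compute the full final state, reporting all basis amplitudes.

After the circuit, the state carries amplitude sqrt(2)/2 on |100>, sqrt(2)/2 on |110>, and 0 on every other basis state. Key observation: gates 14-17 undo each other exactly, leaving only the rest of the circuit to track.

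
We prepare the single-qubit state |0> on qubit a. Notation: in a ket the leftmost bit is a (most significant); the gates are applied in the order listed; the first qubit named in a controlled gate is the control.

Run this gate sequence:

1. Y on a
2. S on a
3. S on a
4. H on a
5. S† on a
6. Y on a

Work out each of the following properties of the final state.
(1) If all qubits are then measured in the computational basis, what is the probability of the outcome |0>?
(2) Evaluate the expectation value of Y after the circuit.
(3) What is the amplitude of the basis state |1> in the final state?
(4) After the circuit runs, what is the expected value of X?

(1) A full measurement returns |0> with probability 1/2.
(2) The expectation value of Y is 1.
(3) The final state's coefficient on |1> equals sqrt(2)/2.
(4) The observable X averages to 0.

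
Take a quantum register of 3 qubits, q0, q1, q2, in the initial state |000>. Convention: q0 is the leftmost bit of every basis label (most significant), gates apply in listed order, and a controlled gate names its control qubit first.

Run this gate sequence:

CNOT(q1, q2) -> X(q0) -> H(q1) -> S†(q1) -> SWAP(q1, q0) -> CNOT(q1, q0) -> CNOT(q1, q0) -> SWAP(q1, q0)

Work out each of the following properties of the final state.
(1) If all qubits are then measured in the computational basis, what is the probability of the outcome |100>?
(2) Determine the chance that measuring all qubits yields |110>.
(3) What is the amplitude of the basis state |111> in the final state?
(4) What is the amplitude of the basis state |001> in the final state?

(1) Outcome |100> occurs with probability 1/2.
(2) Outcome |110> occurs with probability 1/2.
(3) The final state's coefficient on |111> equals 0.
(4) The final state's coefficient on |001> equals 0.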